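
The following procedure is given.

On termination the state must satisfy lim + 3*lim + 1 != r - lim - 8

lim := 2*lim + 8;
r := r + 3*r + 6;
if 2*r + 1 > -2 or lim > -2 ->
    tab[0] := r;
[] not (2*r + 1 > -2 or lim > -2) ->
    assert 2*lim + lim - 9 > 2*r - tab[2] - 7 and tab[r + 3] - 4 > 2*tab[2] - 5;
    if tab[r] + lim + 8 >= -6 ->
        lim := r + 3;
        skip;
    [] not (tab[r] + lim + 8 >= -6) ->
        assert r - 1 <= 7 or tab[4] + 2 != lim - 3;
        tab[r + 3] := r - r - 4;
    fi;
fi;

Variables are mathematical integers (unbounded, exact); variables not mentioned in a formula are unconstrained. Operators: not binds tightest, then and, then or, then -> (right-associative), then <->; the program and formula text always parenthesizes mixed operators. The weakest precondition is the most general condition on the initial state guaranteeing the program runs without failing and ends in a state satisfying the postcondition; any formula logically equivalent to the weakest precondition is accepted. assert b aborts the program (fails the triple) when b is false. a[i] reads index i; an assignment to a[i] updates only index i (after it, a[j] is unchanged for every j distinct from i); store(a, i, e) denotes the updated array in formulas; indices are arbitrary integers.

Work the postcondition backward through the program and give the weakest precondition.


Working backward. After the program, the postcondition lim + 3*lim + 1 != r - lim - 8 must hold; in canonical form it is 5*lim != r - 9.
Then branch requires 5*lim != r - 9; else branch requires tab[2] + 3*lim > 2*r + 2 and tab[r + 3] > 2*tab[2] - 1 and (tab[r] + lim >= -14 -> 4*r != -24) and ((not (tab[r] + lim >= -14)) -> ((r <= 8 or tab[4] != lim - 5) and 5*lim != r - 9)).
Before the if: ((2*r > -3 or lim > -2) -> 5*lim != r - 9) and ((not (2*r > -3 or lim > -2)) -> (tab[2] + 3*lim > 2*r + 2 and tab[r + 3] > 2*tab[2] - 1 and (tab[r] + lim >= -14 -> 4*r != -24) and ((not (tab[r] + lim >= -14)) -> ((r <= 8 or tab[4] != lim - 5) and 5*lim != r - 9))))
Before r := r + 3*r + 6: ((8*r > -15 or lim > -2) -> 5*lim != 4*r - 3) and ((not (8*r > -15 or lim > -2)) -> (tab[2] + 3*lim > 8*r + 14 and tab[4*r + 9] > 2*tab[2] - 1 and (tab[4*r + 6] + lim >= -14 -> 16*r != -48) and ((not (tab[4*r + 6] + lim >= -14)) -> ((4*r <= 2 or tab[4] != lim - 5) and 5*lim != 4*r - 3))))
Before lim := 2*lim + 8: ((8*r > -15 or 2*lim > -10) -> 10*lim != 4*r - 43) and ((not (8*r > -15 or 2*lim > -10)) -> (tab[2] + 6*lim > 8*r - 10 and tab[4*r + 9] > 2*tab[2] - 1 and (tab[4*r + 6] + 2*lim >= -22 -> 16*r != -48) and ((not (tab[4*r + 6] + 2*lim >= -22)) -> ((4*r <= 2 or tab[4] != 2*lim + 3) and 10*lim != 4*r - 43))))
Answer: WP = ((8*r > -15 or 2*lim > -10) -> 10*lim != 4*r - 43) and ((not (8*r > -15 or 2*lim > -10)) -> (tab[2] + 6*lim > 8*r - 10 and tab[4*r + 9] > 2*tab[2] - 1 and (tab[4*r + 6] + 2*lim >= -22 -> 16*r != -48) and ((not (tab[4*r + 6] + 2*lim >= -22)) -> ((4*r <= 2 or tab[4] != 2*lim + 3) and 10*lim != 4*r - 43))))


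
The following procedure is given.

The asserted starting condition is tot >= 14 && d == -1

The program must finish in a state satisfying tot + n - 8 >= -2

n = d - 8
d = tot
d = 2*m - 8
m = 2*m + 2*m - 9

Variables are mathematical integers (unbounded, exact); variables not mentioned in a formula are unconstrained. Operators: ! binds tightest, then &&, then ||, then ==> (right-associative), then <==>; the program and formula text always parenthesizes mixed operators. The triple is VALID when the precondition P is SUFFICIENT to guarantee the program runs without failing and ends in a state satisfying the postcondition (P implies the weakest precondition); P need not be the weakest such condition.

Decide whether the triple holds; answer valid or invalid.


Working backward. After the program, the postcondition tot + n - 8 >= -2 must hold; in canonical form it is n + tot >= 6.
Before m := 2*m + 2*m - 9: n + tot >= 6
Before d := 2*m - 8: n + tot >= 6
Before d := tot: n + tot >= 6
Before n := d - 8: d + tot >= 14
The weakest precondition is d + tot >= 14.
Check whether tot >= 14 && d == -1 implies it.
Countermodel: at the initial state d = -1, tot = 14, the precondition holds but the weakest precondition fails.
Answer: invalid


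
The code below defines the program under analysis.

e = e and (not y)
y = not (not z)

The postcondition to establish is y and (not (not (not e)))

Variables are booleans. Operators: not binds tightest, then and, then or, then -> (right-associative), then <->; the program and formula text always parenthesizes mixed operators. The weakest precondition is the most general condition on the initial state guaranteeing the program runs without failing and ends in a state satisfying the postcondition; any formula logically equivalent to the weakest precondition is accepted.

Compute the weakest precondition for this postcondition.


Working backward. After the program, the postcondition y and (not (not (not e))) must hold; in canonical form it is y and (not e).
Before y := not (not z): z and (not e)
Before e := e and (not y): z and (not (e and (not y)))
Answer: WP = z and (not (e and (not y)))


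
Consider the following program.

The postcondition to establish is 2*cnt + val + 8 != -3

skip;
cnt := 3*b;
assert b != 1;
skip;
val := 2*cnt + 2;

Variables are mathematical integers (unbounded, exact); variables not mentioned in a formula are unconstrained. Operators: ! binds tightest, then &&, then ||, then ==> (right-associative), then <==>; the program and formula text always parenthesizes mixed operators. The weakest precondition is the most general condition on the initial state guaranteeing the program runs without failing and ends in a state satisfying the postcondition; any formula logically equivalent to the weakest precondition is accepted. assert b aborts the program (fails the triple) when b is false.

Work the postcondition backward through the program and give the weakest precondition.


Working backward. After the program, the postcondition 2*cnt + val + 8 != -3 must hold; in canonical form it is 2*cnt + val != -11.
Before val := 2*cnt + 2: 4*cnt != -13
Before skip: 4*cnt != -13
Before assert b != 1: b != 1 && 4*cnt != -13
Before cnt := 3*b: b != 1 && 12*b != -13
Before skip: b != 1 && 12*b != -13
Answer: WP = b != 1 && 12*b != -13


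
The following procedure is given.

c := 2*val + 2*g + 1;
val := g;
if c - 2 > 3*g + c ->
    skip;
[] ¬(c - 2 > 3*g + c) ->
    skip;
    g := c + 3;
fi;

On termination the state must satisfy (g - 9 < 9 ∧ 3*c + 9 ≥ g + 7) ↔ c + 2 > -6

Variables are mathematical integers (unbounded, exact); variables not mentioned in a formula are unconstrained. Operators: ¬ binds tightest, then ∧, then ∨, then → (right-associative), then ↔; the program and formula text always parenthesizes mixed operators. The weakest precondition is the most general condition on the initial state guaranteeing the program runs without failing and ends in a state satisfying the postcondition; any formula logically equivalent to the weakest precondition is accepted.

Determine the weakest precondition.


Working backward. After the program, the postcondition (g - 9 < 9 ∧ 3*c + 9 ≥ g + 7) ↔ c + 2 > -6 must hold; in canonical form it is (g < 18 ∧ 3*c ≥ g - 2) ↔ c > -8.
Then branch requires (g < 18 ∧ 3*c ≥ g - 2) ↔ c > -8; else branch requires (c < 15 ∧ 2*c ≥ 1) ↔ c > -8.
Before the if: (3*g < -2 → ((g < 18 ∧ 3*c ≥ g - 2) ↔ c > -8)) ∧ ((¬(3*g < -2)) → ((c < 15 ∧ 2*c ≥ 1) ↔ c > -8))
Before val := g: (3*g < -2 → ((g < 18 ∧ 3*c ≥ g - 2) ↔ c > -8)) ∧ ((¬(3*g < -2)) → ((c < 15 ∧ 2*c ≥ 1) ↔ c > -8))
Before c := 2*val + 2*g + 1: (3*g < -2 → ((g < 18 ∧ 5*g + 6*val ≥ -5) ↔ 2*g + 2*val > -9)) ∧ ((¬(3*g < -2)) → ((2*g + 2*val < 14 ∧ 4*g + 4*val ≥ -1) ↔ 2*g + 2*val > -9))
Answer: WP = (3*g < -2 → ((g < 18 ∧ 5*g + 6*val ≥ -5) ↔ 2*g + 2*val > -9)) ∧ ((¬(3*g < -2)) → ((2*g + 2*val < 14 ∧ 4*g + 4*val ≥ -1) ↔ 2*g + 2*val > -9))


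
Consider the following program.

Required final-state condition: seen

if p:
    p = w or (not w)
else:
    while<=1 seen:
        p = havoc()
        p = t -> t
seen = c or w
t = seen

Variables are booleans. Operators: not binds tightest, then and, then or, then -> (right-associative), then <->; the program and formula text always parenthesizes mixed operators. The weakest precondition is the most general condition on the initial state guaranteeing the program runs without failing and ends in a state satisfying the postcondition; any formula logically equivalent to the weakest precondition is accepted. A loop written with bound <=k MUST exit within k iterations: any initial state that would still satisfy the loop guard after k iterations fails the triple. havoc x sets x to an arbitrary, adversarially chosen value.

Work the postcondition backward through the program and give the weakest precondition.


Working backward. After the program, seen must hold.
Before t := seen: seen
Before seen := c or w: c or w
Then branch requires c or w; else branch requires (seen -> ((not seen) and (c or w))) and ((not seen) -> (c or w)).
Before the if: (p -> (c or w)) and ((not p) -> ((seen -> ((not seen) and (c or w))) and ((not seen) -> (c or w))))
Answer: WP = (p -> (c or w)) and ((not p) -> ((seen -> ((not seen) and (c or w))) and ((not seen) -> (c or w))))


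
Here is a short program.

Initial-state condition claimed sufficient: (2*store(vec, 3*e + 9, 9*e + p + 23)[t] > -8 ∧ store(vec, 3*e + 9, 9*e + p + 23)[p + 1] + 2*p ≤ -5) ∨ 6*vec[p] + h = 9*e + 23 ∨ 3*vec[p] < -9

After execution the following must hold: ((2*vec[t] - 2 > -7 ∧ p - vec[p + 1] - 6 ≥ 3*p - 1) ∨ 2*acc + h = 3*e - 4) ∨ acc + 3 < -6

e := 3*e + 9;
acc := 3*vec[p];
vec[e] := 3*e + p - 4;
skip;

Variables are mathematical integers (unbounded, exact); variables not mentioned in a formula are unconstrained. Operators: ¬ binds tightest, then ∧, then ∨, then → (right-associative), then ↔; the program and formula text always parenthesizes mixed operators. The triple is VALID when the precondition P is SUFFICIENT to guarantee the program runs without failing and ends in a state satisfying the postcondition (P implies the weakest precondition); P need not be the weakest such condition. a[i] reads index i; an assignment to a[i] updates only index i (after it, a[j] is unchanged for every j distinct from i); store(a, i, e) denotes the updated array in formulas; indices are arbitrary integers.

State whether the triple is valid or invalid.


Working backward. After the program, the postcondition ((2*vec[t] - 2 > -7 ∧ p - vec[p + 1] - 6 ≥ 3*p - 1) ∨ 2*acc + h = 3*e - 4) ∨ acc + 3 < -6 must hold; in canonical form it is (2*vec[t] > -5 ∧ vec[p + 1] + 2*p ≤ -5) ∨ 2*acc + h = 3*e - 4 ∨ acc < -9.
Before skip: (2*vec[t] > -5 ∧ vec[p + 1] + 2*p ≤ -5) ∨ 2*acc + h = 3*e - 4 ∨ acc < -9
Before vec[e] := 3*e + p - 4: (2*store(vec, e, 3*e + p - 4)[t] > -5 ∧ store(vec, e, 3*e + p - 4)[p + 1] + 2*p ≤ -5) ∨ 2*acc + h = 3*e - 4 ∨ acc < -9
Before acc := 3*vec[p]: (2*store(vec, e, 3*e + p - 4)[t] > -5 ∧ store(vec, e, 3*e + p - 4)[p + 1] + 2*p ≤ -5) ∨ 6*vec[p] + h = 3*e - 4 ∨ 3*vec[p] < -9
Before e := 3*e + 9: (2*store(vec, 3*e + 9, 9*e + p + 23)[t] > -5 ∧ store(vec, 3*e + 9, 9*e + p + 23)[p + 1] + 2*p ≤ -5) ∨ 6*vec[p] + h = 9*e + 23 ∨ 3*vec[p] < -9
The weakest precondition is (2*store(vec, 3*e + 9, 9*e + p + 23)[t] > -5 ∧ store(vec, 3*e + 9, 9*e + p + 23)[p + 1] + 2*p ≤ -5) ∨ 6*vec[p] + h = 9*e + 23 ∨ 3*vec[p] < -9.
Check whether (2*store(vec, 3*e + 9, 9*e + p + 23)[t] > -8 ∧ store(vec, 3*e + 9, 9*e + p + 23)[p + 1] + 2*p ≤ -5) ∨ 6*vec[p] + h = 9*e + 23 ∨ 3*vec[p] < -9 implies it.
Countermodel: at the initial state e = -2, h = 6, p = -8, t = 3, vec = {[-8] = 0, [-7] = 11, [3] = 2, elsewhere 2}, the precondition holds but the weakest precondition fails.
Answer: invalid


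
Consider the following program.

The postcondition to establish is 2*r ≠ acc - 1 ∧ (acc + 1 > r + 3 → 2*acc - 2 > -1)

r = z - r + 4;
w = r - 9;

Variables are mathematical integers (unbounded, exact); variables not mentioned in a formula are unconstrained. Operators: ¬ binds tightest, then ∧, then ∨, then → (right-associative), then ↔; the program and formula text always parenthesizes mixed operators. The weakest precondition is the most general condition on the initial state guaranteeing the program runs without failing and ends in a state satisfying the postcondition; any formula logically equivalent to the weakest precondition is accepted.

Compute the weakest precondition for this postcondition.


Working backward. After the program, the postcondition 2*r ≠ acc - 1 ∧ (acc + 1 > r + 3 → 2*acc - 2 > -1) must hold; in canonical form it is 2*r ≠ acc - 1 ∧ (acc > r + 2 → 2*acc > 1).
Before w := r - 9: 2*r ≠ acc - 1 ∧ (acc > r + 2 → 2*acc > 1)
Before r := z - r + 4: 2*z ≠ acc + 2*r - 9 ∧ (acc + r > z + 6 → 2*acc > 1)
Answer: WP = 2*z ≠ acc + 2*r - 9 ∧ (acc + r > z + 6 → 2*acc > 1)


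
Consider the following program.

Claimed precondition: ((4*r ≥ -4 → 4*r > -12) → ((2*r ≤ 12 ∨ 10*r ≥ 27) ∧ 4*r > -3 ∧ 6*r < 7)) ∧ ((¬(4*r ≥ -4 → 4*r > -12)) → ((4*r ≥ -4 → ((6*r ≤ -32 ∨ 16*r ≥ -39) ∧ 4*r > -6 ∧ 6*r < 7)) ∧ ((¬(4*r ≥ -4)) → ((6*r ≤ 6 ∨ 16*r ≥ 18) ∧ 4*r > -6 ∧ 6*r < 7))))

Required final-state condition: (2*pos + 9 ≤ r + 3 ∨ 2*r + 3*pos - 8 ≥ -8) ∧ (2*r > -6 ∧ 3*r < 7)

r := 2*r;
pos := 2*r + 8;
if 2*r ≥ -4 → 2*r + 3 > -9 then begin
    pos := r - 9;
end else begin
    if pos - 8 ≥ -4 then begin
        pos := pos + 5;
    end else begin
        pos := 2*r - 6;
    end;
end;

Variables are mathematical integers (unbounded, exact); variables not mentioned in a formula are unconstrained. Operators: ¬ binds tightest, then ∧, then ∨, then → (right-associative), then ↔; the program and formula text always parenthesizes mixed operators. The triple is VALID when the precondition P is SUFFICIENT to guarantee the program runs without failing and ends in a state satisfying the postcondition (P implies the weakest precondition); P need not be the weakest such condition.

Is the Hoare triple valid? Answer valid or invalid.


Working backward. After the program, the postcondition (2*pos + 9 ≤ r + 3 ∨ 2*r + 3*pos - 8 ≥ -8) ∧ (2*r > -6 ∧ 3*r < 7) must hold; in canonical form it is (2*pos ≤ r - 6 ∨ 3*pos + 2*r ≥ 0) ∧ 2*r > -6 ∧ 3*r < 7.
Then branch requires (r ≤ 12 ∨ 5*r ≥ 27) ∧ 2*r > -6 ∧ 3*r < 7; else branch requires (pos ≥ 4 → ((2*pos ≤ r - 16 ∨ 3*pos + 2*r ≥ -15) ∧ 2*r > -6 ∧ 3*r < 7)) ∧ ((¬(pos ≥ 4)) → ((3*r ≤ 6 ∨ 8*r ≥ 18) ∧ 2*r > -6 ∧ 3*r < 7)).
Before the if: ((2*r ≥ -4 → 2*r > -12) → ((r ≤ 12 ∨ 5*r ≥ 27) ∧ 2*r > -6 ∧ 3*r < 7)) ∧ ((¬(2*r ≥ -4 → 2*r > -12)) → ((pos ≥ 4 → ((2*pos ≤ r - 16 ∨ 3*pos + 2*r ≥ -15) ∧ 2*r > -6 ∧ 3*r < 7)) ∧ ((¬(pos ≥ 4)) → ((3*r ≤ 6 ∨ 8*r ≥ 18) ∧ 2*r > -6 ∧ 3*r < 7))))
Before pos := 2*r + 8: ((2*r ≥ -4 → 2*r > -12) → ((r ≤ 12 ∨ 5*r ≥ 27) ∧ 2*r > -6 ∧ 3*r < 7)) ∧ ((¬(2*r ≥ -4 → 2*r > -12)) → ((2*r ≥ -4 → ((3*r ≤ -32 ∨ 8*r ≥ -39) ∧ 2*r > -6 ∧ 3*r < 7)) ∧ ((¬(2*r ≥ -4)) → ((3*r ≤ 6 ∨ 8*r ≥ 18) ∧ 2*r > -6 ∧ 3*r < 7))))
Before r := 2*r: ((4*r ≥ -4 → 4*r > -12) → ((2*r ≤ 12 ∨ 10*r ≥ 27) ∧ 4*r > -6 ∧ 6*r < 7)) ∧ ((¬(4*r ≥ -4 → 4*r > -12)) → ((4*r ≥ -4 → ((6*r ≤ -32 ∨ 16*r ≥ -39) ∧ 4*r > -6 ∧ 6*r < 7)) ∧ ((¬(4*r ≥ -4)) → ((6*r ≤ 6 ∨ 16*r ≥ 18) ∧ 4*r > -6 ∧ 6*r < 7))))
The weakest precondition is ((4*r ≥ -4 → 4*r > -12) → ((2*r ≤ 12 ∨ 10*r ≥ 27) ∧ 4*r > -6 ∧ 6*r < 7)) ∧ ((¬(4*r ≥ -4 → 4*r > -12)) → ((4*r ≥ -4 → ((6*r ≤ -32 ∨ 16*r ≥ -39) ∧ 4*r > -6 ∧ 6*r < 7)) ∧ ((¬(4*r ≥ -4)) → ((6*r ≤ 6 ∨ 16*r ≥ 18) ∧ 4*r > -6 ∧ 6*r < 7)))).
Check whether ((4*r ≥ -4 → 4*r > -12) → ((2*r ≤ 12 ∨ 10*r ≥ 27) ∧ 4*r > -3 ∧ 6*r < 7)) ∧ ((¬(4*r ≥ -4 → 4*r > -12)) → ((4*r ≥ -4 → ((6*r ≤ -32 ∨ 16*r ≥ -39) ∧ 4*r > -6 ∧ 6*r < 7)) ∧ ((¬(4*r ≥ -4)) → ((6*r ≤ 6 ∨ 16*r ≥ 18) ∧ 4*r > -6 ∧ 6*r < 7)))) implies it.
Every state satisfying the precondition satisfies the weakest precondition: the implication holds.
Answer: valid


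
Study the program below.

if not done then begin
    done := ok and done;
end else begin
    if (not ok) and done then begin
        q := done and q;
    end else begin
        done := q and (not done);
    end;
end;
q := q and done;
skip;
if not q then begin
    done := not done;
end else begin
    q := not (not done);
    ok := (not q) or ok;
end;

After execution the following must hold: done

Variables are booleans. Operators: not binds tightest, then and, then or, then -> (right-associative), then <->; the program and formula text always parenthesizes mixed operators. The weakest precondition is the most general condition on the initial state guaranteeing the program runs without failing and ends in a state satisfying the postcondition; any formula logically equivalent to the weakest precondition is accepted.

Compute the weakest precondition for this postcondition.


Working backward. After the program, done must hold.
Then branch requires not done; else branch requires done.
Before the if: ((not q) -> (not done)) and (q -> done)
Before skip: ((not q) -> (not done)) and (q -> done)
Before q := q and done: ((not (q and done)) -> (not done)) and ((q and done) -> done)
Then branch requires ((not (q and ok and done)) -> (not (ok and done))) and ((q and ok and done) -> (ok and done)); else branch requires ((not ok) and done) -> (((not (done and q)) -> (not done)) and ((done and q) -> done)).
Before the if: ((not done) -> (((not (q and ok and done)) -> (not (ok and done))) and ((q and ok and done) -> (ok and done)))) and (done -> (((not ok) and done) -> (((not (done and q)) -> (not done)) and ((done and q) -> done))))
Answer: WP = ((not done) -> (((not (q and ok and done)) -> (not (ok and done))) and ((q and ok and done) -> (ok and done)))) and (done -> (((not ok) and done) -> (((not (done and q)) -> (not done)) and ((done and q) -> done))))


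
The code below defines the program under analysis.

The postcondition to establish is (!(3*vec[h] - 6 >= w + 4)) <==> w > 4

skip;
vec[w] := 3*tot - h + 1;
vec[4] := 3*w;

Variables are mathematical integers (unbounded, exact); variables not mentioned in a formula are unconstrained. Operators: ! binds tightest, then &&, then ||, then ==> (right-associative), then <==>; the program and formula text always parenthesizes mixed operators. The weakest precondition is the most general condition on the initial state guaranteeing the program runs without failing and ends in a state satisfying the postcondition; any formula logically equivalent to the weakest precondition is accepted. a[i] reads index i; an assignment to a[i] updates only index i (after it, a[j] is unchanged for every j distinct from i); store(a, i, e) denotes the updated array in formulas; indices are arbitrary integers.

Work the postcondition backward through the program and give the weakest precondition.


Working backward. After the program, the postcondition (!(3*vec[h] - 6 >= w + 4)) <==> w > 4 must hold; in canonical form it is (!(3*vec[h] >= w + 10)) <==> w > 4.
Before vec[4] := 3*w: (!(3*store(vec, 4, 3*w)[h] >= w + 10)) <==> w > 4
Before vec[w] := 3*tot - h + 1: (!(3*store(store(vec, w, -h + 3*tot + 1), 4, 3*w)[h] >= w + 10)) <==> w > 4
Before skip: (!(3*store(store(vec, w, -h + 3*tot + 1), 4, 3*w)[h] >= w + 10)) <==> w > 4
Answer: WP = (!(3*store(store(vec, w, -h + 3*tot + 1), 4, 3*w)[h] >= w + 10)) <==> w > 4


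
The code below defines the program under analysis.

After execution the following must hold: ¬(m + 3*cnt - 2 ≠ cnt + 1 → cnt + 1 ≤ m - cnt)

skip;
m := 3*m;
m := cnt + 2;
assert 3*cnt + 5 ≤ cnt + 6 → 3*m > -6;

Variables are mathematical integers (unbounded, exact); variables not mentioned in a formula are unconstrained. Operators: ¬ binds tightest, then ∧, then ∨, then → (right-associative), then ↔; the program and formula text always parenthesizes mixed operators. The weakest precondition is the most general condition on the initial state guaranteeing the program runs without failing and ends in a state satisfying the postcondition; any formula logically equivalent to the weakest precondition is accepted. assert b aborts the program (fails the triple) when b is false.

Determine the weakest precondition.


Working backward. After the program, the postcondition ¬(m + 3*cnt - 2 ≠ cnt + 1 → cnt + 1 ≤ m - cnt) must hold; in canonical form it is ¬(2*cnt + m ≠ 3 → 2*cnt ≤ m - 1).
Before assert 3*cnt + 5 ≤ cnt + 6 → 3*m > -6: (2*cnt ≤ 1 → 3*m > -6) ∧ (¬(2*cnt + m ≠ 3 → 2*cnt ≤ m - 1))
Before m := cnt + 2: (2*cnt ≤ 1 → 3*cnt > -12) ∧ (¬(3*cnt ≠ 1 → cnt ≤ 1))
Before m := 3*m: (2*cnt ≤ 1 → 3*cnt > -12) ∧ (¬(3*cnt ≠ 1 → cnt ≤ 1))
Before skip: (2*cnt ≤ 1 → 3*cnt > -12) ∧ (¬(3*cnt ≠ 1 → cnt ≤ 1))
Answer: WP = (2*cnt ≤ 1 → 3*cnt > -12) ∧ (¬(3*cnt ≠ 1 → cnt ≤ 1))


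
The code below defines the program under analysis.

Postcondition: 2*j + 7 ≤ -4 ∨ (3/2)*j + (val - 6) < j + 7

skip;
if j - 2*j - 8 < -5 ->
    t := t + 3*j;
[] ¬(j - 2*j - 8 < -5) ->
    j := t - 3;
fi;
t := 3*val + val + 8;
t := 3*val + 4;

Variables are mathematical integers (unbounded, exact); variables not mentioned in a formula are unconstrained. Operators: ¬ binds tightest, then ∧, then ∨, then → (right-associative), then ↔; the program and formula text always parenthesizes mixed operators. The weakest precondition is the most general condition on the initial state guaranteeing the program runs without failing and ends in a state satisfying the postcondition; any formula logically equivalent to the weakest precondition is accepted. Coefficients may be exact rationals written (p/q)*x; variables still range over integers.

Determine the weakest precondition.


Working backward. After the program, the postcondition 2*j + 7 ≤ -4 ∨ (3/2)*j + (val - 6) < j + 7 must hold; in canonical form it is 2*j ≤ -11 ∨ (1/2)*j + val < 13.
Before t := 3*val + 4: 2*j ≤ -11 ∨ (1/2)*j + val < 13
Before t := 3*val + val + 8: 2*j ≤ -11 ∨ (1/2)*j + val < 13
Then branch requires 2*j ≤ -11 ∨ (1/2)*j + val < 13; else branch requires 2*t ≤ -5 ∨ (1/2)*t + val < 29/2.
Before the if: (j > -3 → (2*j ≤ -11 ∨ (1/2)*j + val < 13)) ∧ ((¬(j > -3)) → (2*t ≤ -5 ∨ (1/2)*t + val < 29/2))
Before skip: (j > -3 → (2*j ≤ -11 ∨ (1/2)*j + val < 13)) ∧ ((¬(j > -3)) → (2*t ≤ -5 ∨ (1/2)*t + val < 29/2))
Answer: WP = (j > -3 → (2*j ≤ -11 ∨ (1/2)*j + val < 13)) ∧ ((¬(j > -3)) → (2*t ≤ -5 ∨ (1/2)*t + val < 29/2))


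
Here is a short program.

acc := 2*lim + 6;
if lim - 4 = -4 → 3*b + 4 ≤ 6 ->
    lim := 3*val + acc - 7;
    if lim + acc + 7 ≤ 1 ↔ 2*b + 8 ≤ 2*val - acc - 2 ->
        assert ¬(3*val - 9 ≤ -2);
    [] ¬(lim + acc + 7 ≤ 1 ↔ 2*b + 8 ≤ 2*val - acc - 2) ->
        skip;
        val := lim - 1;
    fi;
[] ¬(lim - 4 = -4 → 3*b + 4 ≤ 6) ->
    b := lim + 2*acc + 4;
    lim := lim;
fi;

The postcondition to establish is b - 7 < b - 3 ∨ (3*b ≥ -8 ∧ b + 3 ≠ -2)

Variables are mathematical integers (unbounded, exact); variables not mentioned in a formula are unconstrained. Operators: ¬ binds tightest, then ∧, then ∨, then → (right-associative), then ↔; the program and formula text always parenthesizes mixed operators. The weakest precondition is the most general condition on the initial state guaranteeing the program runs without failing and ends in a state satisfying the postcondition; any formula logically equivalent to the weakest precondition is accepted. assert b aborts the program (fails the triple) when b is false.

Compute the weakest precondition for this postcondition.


Working backward. After the program, the postcondition b - 7 < b - 3 ∨ (3*b ≥ -8 ∧ b + 3 ≠ -2) must hold; in canonical form it is true.
Then branch requires (2*acc + 3*val ≤ 1 ↔ acc + 2*b ≤ 2*val - 10) → (¬(3*val ≤ 7)); else branch requires true.
Before the if: (lim = 0 → 3*b ≤ 2) → ((2*acc + 3*val ≤ 1 ↔ acc + 2*b ≤ 2*val - 10) → (¬(3*val ≤ 7)))
Before acc := 2*lim + 6: (lim = 0 → 3*b ≤ 2) → ((4*lim + 3*val ≤ -11 ↔ 2*b + 2*lim ≤ 2*val - 16) → (¬(3*val ≤ 7)))
Answer: WP = (lim = 0 → 3*b ≤ 2) → ((4*lim + 3*val ≤ -11 ↔ 2*b + 2*lim ≤ 2*val - 16) → (¬(3*val ≤ 7)))


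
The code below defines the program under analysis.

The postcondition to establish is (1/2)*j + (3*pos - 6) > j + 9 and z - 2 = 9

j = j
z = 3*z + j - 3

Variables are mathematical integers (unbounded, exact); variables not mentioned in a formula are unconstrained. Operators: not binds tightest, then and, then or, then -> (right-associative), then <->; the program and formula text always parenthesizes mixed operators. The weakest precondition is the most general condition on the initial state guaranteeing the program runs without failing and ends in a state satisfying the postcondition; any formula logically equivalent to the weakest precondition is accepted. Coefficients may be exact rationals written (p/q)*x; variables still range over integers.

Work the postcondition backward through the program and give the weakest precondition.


Working backward. After the program, the postcondition (1/2)*j + (3*pos - 6) > j + 9 and z - 2 = 9 must hold; in canonical form it is 3*pos > (1/2)*j + 15 and z = 11.
Before z := 3*z + j - 3: 3*pos > (1/2)*j + 15 and j + 3*z = 14
Before j := j: 3*pos > (1/2)*j + 15 and j + 3*z = 14
Answer: WP = 3*pos > (1/2)*j + 15 and j + 3*z = 14


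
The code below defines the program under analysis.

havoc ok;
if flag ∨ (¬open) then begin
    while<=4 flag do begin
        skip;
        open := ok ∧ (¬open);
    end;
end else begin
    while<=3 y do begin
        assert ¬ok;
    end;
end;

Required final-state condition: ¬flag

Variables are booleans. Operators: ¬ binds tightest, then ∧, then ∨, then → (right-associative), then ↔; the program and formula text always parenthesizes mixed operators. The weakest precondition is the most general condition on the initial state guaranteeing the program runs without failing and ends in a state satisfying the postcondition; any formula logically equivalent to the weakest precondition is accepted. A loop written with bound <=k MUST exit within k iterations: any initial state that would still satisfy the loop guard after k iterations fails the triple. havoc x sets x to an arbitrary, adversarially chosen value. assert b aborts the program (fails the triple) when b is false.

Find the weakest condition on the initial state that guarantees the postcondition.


Working backward. After the program, ¬flag must hold.
Then branch requires flag → (flag → (flag → (flag → (¬flag)))); else branch requires (y → ((¬ok) ∧ (y → ((¬ok) ∧ (y → ((¬ok) ∧ (¬y) ∧ (¬flag))) ∧ ((¬y) → (¬flag)))) ∧ ((¬y) → (¬flag)))) ∧ ((¬y) → (¬flag)).
Before the if: ((flag ∨ (¬open)) → (flag → (flag → (flag → (flag → (¬flag)))))) ∧ ((¬(flag ∨ (¬open))) → ((y → ((¬ok) ∧ (y → ((¬ok) ∧ (y → ((¬ok) ∧ (¬y) ∧ (¬flag))) ∧ ((¬y) → (¬flag)))) ∧ ((¬y) → (¬flag)))) ∧ ((¬y) → (¬flag))))
Before havoc ok: ((flag ∨ (¬open)) → (flag → (flag → (flag → (flag → (¬flag)))))) ∧ ((¬(flag ∨ (¬open))) → ((¬y) ∧ ((¬y) → (¬flag)))) ∧ ((¬(flag ∨ (¬open))) → ((y → ((y → ((y → ((¬y) ∧ (¬flag))) ∧ ((¬y) → (¬flag)))) ∧ ((¬y) → (¬flag)))) ∧ ((¬y) → (¬flag))))
Answer: WP = ((flag ∨ (¬open)) → (flag → (flag → (flag → (flag → (¬flag)))))) ∧ ((¬(flag ∨ (¬open))) → ((¬y) ∧ ((¬y) → (¬flag)))) ∧ ((¬(flag ∨ (¬open))) → ((y → ((y → ((y → ((¬y) ∧ (¬flag))) ∧ ((¬y) → (¬flag)))) ∧ ((¬y) → (¬flag)))) ∧ ((¬y) → (¬flag))))


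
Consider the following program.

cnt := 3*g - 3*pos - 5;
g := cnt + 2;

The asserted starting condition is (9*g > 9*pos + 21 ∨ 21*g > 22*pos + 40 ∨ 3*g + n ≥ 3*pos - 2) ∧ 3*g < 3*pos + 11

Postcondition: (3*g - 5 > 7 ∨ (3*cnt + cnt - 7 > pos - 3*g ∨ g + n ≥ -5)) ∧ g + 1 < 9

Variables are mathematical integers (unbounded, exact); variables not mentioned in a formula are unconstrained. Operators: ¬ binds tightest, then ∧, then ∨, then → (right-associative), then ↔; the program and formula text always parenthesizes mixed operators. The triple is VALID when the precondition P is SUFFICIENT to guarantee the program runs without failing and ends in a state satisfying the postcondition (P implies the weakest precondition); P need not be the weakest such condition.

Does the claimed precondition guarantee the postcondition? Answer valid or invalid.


Working backward. After the program, the postcondition (3*g - 5 > 7 ∨ (3*cnt + cnt - 7 > pos - 3*g ∨ g + n ≥ -5)) ∧ g + 1 < 9 must hold; in canonical form it is (3*g > 12 ∨ 4*cnt + 3*g > pos + 7 ∨ g + n ≥ -5) ∧ g < 8.
Before g := cnt + 2: (3*cnt > 6 ∨ 7*cnt > pos + 1 ∨ cnt + n ≥ -7) ∧ cnt < 6
Before cnt := 3*g - 3*pos - 5: (9*g > 9*pos + 21 ∨ 21*g > 22*pos + 36 ∨ 3*g + n ≥ 3*pos - 2) ∧ 3*g < 3*pos + 11
The weakest precondition is (9*g > 9*pos + 21 ∨ 21*g > 22*pos + 36 ∨ 3*g + n ≥ 3*pos - 2) ∧ 3*g < 3*pos + 11.
Check whether (9*g > 9*pos + 21 ∨ 21*g > 22*pos + 40 ∨ 3*g + n ≥ 3*pos - 2) ∧ 3*g < 3*pos + 11 implies it.
Every state satisfying the precondition satisfies the weakest precondition: the implication holds.
Answer: valid


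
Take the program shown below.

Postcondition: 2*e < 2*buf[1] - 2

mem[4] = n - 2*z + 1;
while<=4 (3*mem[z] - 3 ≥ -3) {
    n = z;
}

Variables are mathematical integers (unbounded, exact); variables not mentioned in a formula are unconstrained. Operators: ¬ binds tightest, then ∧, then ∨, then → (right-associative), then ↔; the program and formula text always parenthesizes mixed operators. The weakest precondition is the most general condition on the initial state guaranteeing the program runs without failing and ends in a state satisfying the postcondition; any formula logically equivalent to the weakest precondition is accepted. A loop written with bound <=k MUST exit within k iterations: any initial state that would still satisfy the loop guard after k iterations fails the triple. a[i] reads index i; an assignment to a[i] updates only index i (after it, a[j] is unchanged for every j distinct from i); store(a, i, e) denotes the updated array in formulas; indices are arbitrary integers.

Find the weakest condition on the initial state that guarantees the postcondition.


Working backward. After the program, 2*e < 2*buf[1] - 2 must hold.
Before the loop (bound <=4), unroll the exhaustion recursion (WP_0 = exit-now case; WP_j = one more guarded iteration, up to j = 4):
  WP_0: (¬(3*mem[z] ≥ 0)) ∧ 2*e < 2*buf[1] - 2
  WP_1: (3*mem[z] ≥ 0 → ((¬(3*mem[z] ≥ 0)) ∧ 2*e < 2*buf[1] - 2)) ∧ ((¬(3*mem[z] ≥ 0)) → 2*e < 2*buf[1] - 2)
  WP_2: (3*mem[z] ≥ 0 → ((3*mem[z] ≥ 0 → ((¬(3*mem[z] ≥ 0)) ∧ 2*e < 2*buf[1] - 2)) ∧ ((¬(3*mem[z] ≥ 0)) → 2*e < 2*buf[1] - 2))) ∧ ((¬(3*mem[z] ≥ 0)) → 2*e < 2*buf[1] - 2)
  WP_3: (3*mem[z] ≥ 0 → ((3*mem[z] ≥ 0 → ((3*mem[z] ≥ 0 → ((¬(3*mem[z] ≥ 0)) ∧ 2*e < 2*buf[1] - 2)) ∧ ((¬(3*mem[z] ≥ 0)) → 2*e < 2*buf[1] - 2))) ∧ ((¬(3*mem[z] ≥ 0)) → 2*e < 2*buf[1] - 2))) ∧ ((¬(3*mem[z] ≥ 0)) → 2*e < 2*buf[1] - 2)
  WP_4: (3*mem[z] ≥ 0 → ((3*mem[z] ≥ 0 → ((3*mem[z] ≥ 0 → ((3*mem[z] ≥ 0 → ((¬(3*mem[z] ≥ 0)) ∧ 2*e < 2*buf[1] - 2)) ∧ ((¬(3*mem[z] ≥ 0)) → 2*e < 2*buf[1] - 2))) ∧ ((¬(3*mem[z] ≥ 0)) → 2*e < 2*buf[1] - 2))) ∧ ((¬(3*mem[z] ≥ 0)) → 2*e < 2*buf[1] - 2))) ∧ ((¬(3*mem[z] ≥ 0)) → 2*e < 2*buf[1] - 2)
So before the loop: (3*mem[z] ≥ 0 → ((3*mem[z] ≥ 0 → ((3*mem[z] ≥ 0 → ((3*mem[z] ≥ 0 → ((¬(3*mem[z] ≥ 0)) ∧ 2*e < 2*buf[1] - 2)) ∧ ((¬(3*mem[z] ≥ 0)) → 2*e < 2*buf[1] - 2))) ∧ ((¬(3*mem[z] ≥ 0)) → 2*e < 2*buf[1] - 2))) ∧ ((¬(3*mem[z] ≥ 0)) → 2*e < 2*buf[1] - 2))) ∧ ((¬(3*mem[z] ≥ 0)) → 2*e < 2*buf[1] - 2)
Before mem[4] := n - 2*z + 1: (3*store(mem, 4, n - 2*z + 1)[z] ≥ 0 → ((3*store(mem, 4, n - 2*z + 1)[z] ≥ 0 → ((3*store(mem, 4, n - 2*z + 1)[z] ≥ 0 → ((3*store(mem, 4, n - 2*z + 1)[z] ≥ 0 → ((¬(3*store(mem, 4, n - 2*z + 1)[z] ≥ 0)) ∧ 2*e < 2*buf[1] - 2)) ∧ ((¬(3*store(mem, 4, n - 2*z + 1)[z] ≥ 0)) → 2*e < 2*buf[1] - 2))) ∧ ((¬(3*store(mem, 4, n - 2*z + 1)[z] ≥ 0)) → 2*e < 2*buf[1] - 2))) ∧ ((¬(3*store(mem, 4, n - 2*z + 1)[z] ≥ 0)) → 2*e < 2*buf[1] - 2))) ∧ ((¬(3*store(mem, 4, n - 2*z + 1)[z] ≥ 0)) → 2*e < 2*buf[1] - 2)
Answer: WP = (3*store(mem, 4, n - 2*z + 1)[z] ≥ 0 → ((3*store(mem, 4, n - 2*z + 1)[z] ≥ 0 → ((3*store(mem, 4, n - 2*z + 1)[z] ≥ 0 → ((3*store(mem, 4, n - 2*z + 1)[z] ≥ 0 → ((¬(3*store(mem, 4, n - 2*z + 1)[z] ≥ 0)) ∧ 2*e < 2*buf[1] - 2)) ∧ ((¬(3*store(mem, 4, n - 2*z + 1)[z] ≥ 0)) → 2*e < 2*buf[1] - 2))) ∧ ((¬(3*store(mem, 4, n - 2*z + 1)[z] ≥ 0)) → 2*e < 2*buf[1] - 2))) ∧ ((¬(3*store(mem, 4, n - 2*z + 1)[z] ≥ 0)) → 2*e < 2*buf[1] - 2))) ∧ ((¬(3*store(mem, 4, n - 2*z + 1)[z] ≥ 0)) → 2*e < 2*buf[1] - 2)


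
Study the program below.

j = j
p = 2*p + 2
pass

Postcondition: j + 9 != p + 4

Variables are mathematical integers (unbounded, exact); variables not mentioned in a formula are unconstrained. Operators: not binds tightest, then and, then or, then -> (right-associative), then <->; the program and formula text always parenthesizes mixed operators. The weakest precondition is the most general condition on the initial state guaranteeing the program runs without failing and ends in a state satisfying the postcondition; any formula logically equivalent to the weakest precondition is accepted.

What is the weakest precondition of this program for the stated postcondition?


Working backward. After the program, the postcondition j + 9 != p + 4 must hold; in canonical form it is j != p - 5.
Before skip: j != p - 5
Before p := 2*p + 2: j != 2*p - 3
Before j := j: j != 2*p - 3
Answer: WP = j != 2*p - 3


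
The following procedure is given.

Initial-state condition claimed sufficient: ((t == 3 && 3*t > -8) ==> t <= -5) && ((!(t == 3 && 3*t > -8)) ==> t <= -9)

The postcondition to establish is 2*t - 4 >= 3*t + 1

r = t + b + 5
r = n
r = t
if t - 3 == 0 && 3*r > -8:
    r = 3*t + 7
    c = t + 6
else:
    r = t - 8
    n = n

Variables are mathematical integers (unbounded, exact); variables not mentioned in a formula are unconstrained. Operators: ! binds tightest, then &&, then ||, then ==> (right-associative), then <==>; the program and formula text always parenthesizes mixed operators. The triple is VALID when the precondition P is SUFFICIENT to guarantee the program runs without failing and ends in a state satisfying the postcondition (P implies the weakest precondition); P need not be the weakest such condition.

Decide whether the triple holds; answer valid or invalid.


Working backward. After the program, the postcondition 2*t - 4 >= 3*t + 1 must hold; in canonical form it is t <= -5.
Then branch requires t <= -5; else branch requires t <= -5.
Before the if: ((t == 3 && 3*r > -8) ==> t <= -5) && ((!(t == 3 && 3*r > -8)) ==> t <= -5)
Before r := t: ((t == 3 && 3*t > -8) ==> t <= -5) && ((!(t == 3 && 3*t > -8)) ==> t <= -5)
Before r := n: ((t == 3 && 3*t > -8) ==> t <= -5) && ((!(t == 3 && 3*t > -8)) ==> t <= -5)
Before r := t + b + 5: ((t == 3 && 3*t > -8) ==> t <= -5) && ((!(t == 3 && 3*t > -8)) ==> t <= -5)
The weakest precondition is ((t == 3 && 3*t > -8) ==> t <= -5) && ((!(t == 3 && 3*t > -8)) ==> t <= -5).
Check whether ((t == 3 && 3*t > -8) ==> t <= -5) && ((!(t == 3 && 3*t > -8)) ==> t <= -9) implies it.
Every state satisfying the precondition satisfies the weakest precondition: the implication holds.
Answer: valid


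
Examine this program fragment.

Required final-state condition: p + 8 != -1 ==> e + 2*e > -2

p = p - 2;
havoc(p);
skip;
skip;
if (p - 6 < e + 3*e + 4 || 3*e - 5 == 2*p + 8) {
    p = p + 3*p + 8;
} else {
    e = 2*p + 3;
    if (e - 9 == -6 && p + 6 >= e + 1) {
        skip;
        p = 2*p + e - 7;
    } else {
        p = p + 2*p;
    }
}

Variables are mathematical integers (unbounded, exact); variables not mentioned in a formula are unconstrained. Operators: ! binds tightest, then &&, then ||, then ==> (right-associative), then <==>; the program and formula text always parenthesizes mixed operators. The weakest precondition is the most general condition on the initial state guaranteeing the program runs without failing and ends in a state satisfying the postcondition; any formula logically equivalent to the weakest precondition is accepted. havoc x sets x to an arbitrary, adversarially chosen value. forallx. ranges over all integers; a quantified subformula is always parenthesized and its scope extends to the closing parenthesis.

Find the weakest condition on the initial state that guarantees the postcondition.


Working backward. After the program, the postcondition p + 8 != -1 ==> e + 2*e > -2 must hold; in canonical form it is p != -9 ==> 3*e > -2.
Then branch requires 4*p != -17 ==> 3*e > -2; else branch requires ((2*p == 0 && p <= 2) ==> (4*p != -5 ==> 6*p > -11)) && ((!(2*p == 0 && p <= 2)) ==> (3*p != -9 ==> 6*p > -11)).
Before the if: ((p < 4*e + 10 || 3*e == 2*p + 13) ==> (4*p != -17 ==> 3*e > -2)) && ((!(p < 4*e + 10 || 3*e == 2*p + 13)) ==> (((2*p == 0 && p <= 2) ==> (4*p != -5 ==> 6*p > -11)) && ((!(2*p == 0 && p <= 2)) ==> (3*p != -9 ==> 6*p > -11))))
Before skip: ((p < 4*e + 10 || 3*e == 2*p + 13) ==> (4*p != -17 ==> 3*e > -2)) && ((!(p < 4*e + 10 || 3*e == 2*p + 13)) ==> (((2*p == 0 && p <= 2) ==> (4*p != -5 ==> 6*p > -11)) && ((!(2*p == 0 && p <= 2)) ==> (3*p != -9 ==> 6*p > -11))))
Before skip: ((p < 4*e + 10 || 3*e == 2*p + 13) ==> (4*p != -17 ==> 3*e > -2)) && ((!(p < 4*e + 10 || 3*e == 2*p + 13)) ==> (((2*p == 0 && p <= 2) ==> (4*p != -5 ==> 6*p > -11)) && ((!(2*p == 0 && p <= 2)) ==> (3*p != -9 ==> 6*p > -11))))
Before havoc p: forall p_1. (((p_1 < 4*e + 10 || 3*e == 2*p_1 + 13) ==> (4*p_1 != -17 ==> 3*e > -2)) && ((!(p_1 < 4*e + 10 || 3*e == 2*p_1 + 13)) ==> (((2*p_1 == 0 && p_1 <= 2) ==> (4*p_1 != -5 ==> 6*p_1 > -11)) && ((!(2*p_1 == 0 && p_1 <= 2)) ==> (3*p_1 != -9 ==> 6*p_1 > -11)))))
Before p := p - 2: forall p_1. (((p_1 < 4*e + 10 || 3*e == 2*p_1 + 13) ==> (4*p_1 != -17 ==> 3*e > -2)) && ((!(p_1 < 4*e + 10 || 3*e == 2*p_1 + 13)) ==> (((2*p_1 == 0 && p_1 <= 2) ==> (4*p_1 != -5 ==> 6*p_1 > -11)) && ((!(2*p_1 == 0 && p_1 <= 2)) ==> (3*p_1 != -9 ==> 6*p_1 > -11)))))
Answer: WP = forall p_1. (((p_1 < 4*e + 10 || 3*e == 2*p_1 + 13) ==> (4*p_1 != -17 ==> 3*e > -2)) && ((!(p_1 < 4*e + 10 || 3*e == 2*p_1 + 13)) ==> (((2*p_1 == 0 && p_1 <= 2) ==> (4*p_1 != -5 ==> 6*p_1 > -11)) && ((!(2*p_1 == 0 && p_1 <= 2)) ==> (3*p_1 != -9 ==> 6*p_1 > -11)))))


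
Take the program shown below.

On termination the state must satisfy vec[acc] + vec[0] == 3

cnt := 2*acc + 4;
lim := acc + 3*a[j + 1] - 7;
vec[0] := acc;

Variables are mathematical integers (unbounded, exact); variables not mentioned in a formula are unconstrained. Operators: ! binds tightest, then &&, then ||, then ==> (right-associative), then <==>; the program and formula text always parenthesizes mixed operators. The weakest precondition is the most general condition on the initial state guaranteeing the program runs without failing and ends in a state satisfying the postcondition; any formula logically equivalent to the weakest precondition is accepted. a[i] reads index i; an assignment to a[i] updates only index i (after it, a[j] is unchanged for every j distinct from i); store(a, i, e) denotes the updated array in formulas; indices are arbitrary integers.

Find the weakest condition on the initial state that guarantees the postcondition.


Working backward. After the program, the postcondition vec[acc] + vec[0] == 3 must hold; in canonical form it is vec[0] + vec[acc] == 3.
Before vec[0] := acc: store(vec, 0, acc)[acc] + acc == 3
Before lim := acc + 3*a[j + 1] - 7: store(vec, 0, acc)[acc] + acc == 3
Before cnt := 2*acc + 4: store(vec, 0, acc)[acc] + acc == 3
Answer: WP = store(vec, 0, acc)[acc] + acc == 3
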